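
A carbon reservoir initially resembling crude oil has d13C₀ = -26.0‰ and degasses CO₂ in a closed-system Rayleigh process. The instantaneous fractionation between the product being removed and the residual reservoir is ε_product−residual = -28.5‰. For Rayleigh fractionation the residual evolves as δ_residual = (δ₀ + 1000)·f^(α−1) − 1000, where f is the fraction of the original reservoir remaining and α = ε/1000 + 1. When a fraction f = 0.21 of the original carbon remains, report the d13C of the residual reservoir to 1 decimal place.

Rayleigh residual: δ_res = (δ₀ + 1000)·f^(α−1) − 1000
α = ε/1000 + 1 = 0.97150, so α − 1 = -0.02850
f^(α−1) = 0.21^(-0.02850) = 1.045482
δ_res = (-26.0 + 1000) × 1.045482 − 1000 = 1018.300 − 1000 = 18.30‰

18.3‰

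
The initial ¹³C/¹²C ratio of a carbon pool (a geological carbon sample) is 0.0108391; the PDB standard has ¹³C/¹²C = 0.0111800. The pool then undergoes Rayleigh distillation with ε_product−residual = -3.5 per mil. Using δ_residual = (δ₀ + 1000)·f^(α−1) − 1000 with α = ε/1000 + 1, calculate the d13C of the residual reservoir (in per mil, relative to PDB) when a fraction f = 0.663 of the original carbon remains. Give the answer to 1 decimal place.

δ₀ = (0.0108391/0.0111800 − 1)×1000 = (0.969508 − 1)×1000 = -30.492 per mil
α − 1 = ε/1000 = -0.0035
f^(α−1) = 0.663^(-0.0035) = 1.001439
δ_res = (-30.492 + 1000) × 1.001439 − 1000 = 970.904 − 1000 = -29.10 per mil

-29.1 per mil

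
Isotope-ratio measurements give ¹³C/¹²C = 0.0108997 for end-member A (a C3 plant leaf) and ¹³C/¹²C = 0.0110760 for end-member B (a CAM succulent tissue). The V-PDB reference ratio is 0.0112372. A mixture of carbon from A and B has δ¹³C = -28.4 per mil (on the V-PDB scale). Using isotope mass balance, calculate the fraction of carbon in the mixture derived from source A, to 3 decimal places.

δ_A = (0.0108997/0.0112372 − 1)×1000 = (0.969966 − 1)×1000 = -30.034 per mil
δ_B = (0.0110760/0.0112372 − 1)×1000 = (0.985655 − 1)×1000 = -14.345 per mil
f_A = (δ_mix − δ_B)/(δ_A − δ_B) = (-28.4 − (-14.345))/(-30.034 − (-14.345))
f_A = -14.055 / -15.689 = 0.8958

0.896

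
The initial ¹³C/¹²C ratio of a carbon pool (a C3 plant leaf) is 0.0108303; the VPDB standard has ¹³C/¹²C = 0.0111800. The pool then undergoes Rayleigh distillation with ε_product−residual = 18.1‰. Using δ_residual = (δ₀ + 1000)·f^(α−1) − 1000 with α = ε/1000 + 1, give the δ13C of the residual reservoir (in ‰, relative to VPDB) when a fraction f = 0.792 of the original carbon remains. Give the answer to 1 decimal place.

-35.4‰

δ₀ = (0.0108303/0.0111800 − 1)×1000 = (0.968721 − 1)×1000 = -31.279‰
α − 1 = ε/1000 = 0.0181
f^(α−1) = 0.792^(0.0181) = 0.995788
δ_res = (-31.279 + 1000) × 0.995788 − 1000 = 964.641 − 1000 = -35.36‰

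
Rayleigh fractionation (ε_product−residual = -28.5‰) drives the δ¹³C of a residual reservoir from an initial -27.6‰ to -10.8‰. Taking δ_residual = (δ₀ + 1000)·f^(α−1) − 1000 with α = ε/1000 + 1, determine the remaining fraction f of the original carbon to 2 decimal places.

0.55

α − 1 = ε/1000 = -0.0285
(δ_res + 1000)/(δ₀ + 1000) = (-10.8 + 1000)/(-27.6 + 1000) = 989.2/972.4 = 1.017277
f = 1.017277^(1/-0.0285) = exp(ln(1.017277)/-0.0285) = exp(0.01713/-0.0285)
f = exp(-0.6010) = 0.5482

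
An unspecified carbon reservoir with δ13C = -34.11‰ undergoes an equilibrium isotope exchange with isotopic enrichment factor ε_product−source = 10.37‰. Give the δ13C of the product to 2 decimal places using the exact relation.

-24.09‰

To first order, δ_product ≈ δ_source + ε = -23.74‰.
Exactly, δ_product = (δ_source + 1000)·(ε/1000 + 1) − 1000.
δ_product = (-34.11 + 1000) × (10.37/1000 + 1) − 1000
δ_product = -24.094‰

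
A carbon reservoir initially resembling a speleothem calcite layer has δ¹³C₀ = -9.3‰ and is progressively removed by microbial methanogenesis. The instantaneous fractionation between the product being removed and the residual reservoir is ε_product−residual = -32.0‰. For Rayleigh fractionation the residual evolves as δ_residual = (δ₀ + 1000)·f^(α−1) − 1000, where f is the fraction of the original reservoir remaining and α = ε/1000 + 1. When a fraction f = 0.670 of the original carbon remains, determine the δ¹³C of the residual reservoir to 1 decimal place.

Rayleigh residual: δ_res = (δ₀ + 1000)·f^(α−1) − 1000
α = ε/1000 + 1 = 0.96800, so α − 1 = -0.03200
f^(α−1) = 0.670^(-0.03200) = 1.012898
δ_res = (-9.3 + 1000) × 1.012898 − 1000 = 1003.478 − 1000 = 3.48‰

3.5‰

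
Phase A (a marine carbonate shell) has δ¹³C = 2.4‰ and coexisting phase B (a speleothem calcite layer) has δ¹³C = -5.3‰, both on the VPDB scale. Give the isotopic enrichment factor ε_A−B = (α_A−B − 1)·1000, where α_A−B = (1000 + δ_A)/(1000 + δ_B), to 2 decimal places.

7.74‰

α_A−B = (1000 + 2.4) / (1000 + -5.3) = 1002.4 / 994.7 = 1.007741
ε_A−B = (1.007741 − 1) × 1000 = 7.741‰
(The approximation ε ≈ δ_A − δ_B would give 7.7‰.)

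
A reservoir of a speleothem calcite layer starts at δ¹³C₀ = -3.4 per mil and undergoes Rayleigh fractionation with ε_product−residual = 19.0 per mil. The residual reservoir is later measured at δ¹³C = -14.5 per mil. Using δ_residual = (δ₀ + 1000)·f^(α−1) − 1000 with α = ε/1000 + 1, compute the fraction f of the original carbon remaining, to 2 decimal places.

0.55

α − 1 = ε/1000 = 0.0190
(δ_res + 1000)/(δ₀ + 1000) = (-14.5 + 1000)/(-3.4 + 1000) = 985.5/996.6 = 0.988862
f = 0.988862^(1/0.0190) = exp(ln(0.988862)/0.0190) = exp(-0.01120/0.0190)
f = exp(-0.5895) = 0.5546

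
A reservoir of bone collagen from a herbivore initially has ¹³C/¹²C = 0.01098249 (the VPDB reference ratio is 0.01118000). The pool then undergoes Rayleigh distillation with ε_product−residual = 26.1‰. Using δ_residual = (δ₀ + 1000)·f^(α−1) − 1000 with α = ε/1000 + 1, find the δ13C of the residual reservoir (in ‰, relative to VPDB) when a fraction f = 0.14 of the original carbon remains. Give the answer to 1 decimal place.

-66.8‰

δ₀ = (0.01098249/0.01118000 − 1)×1000 = (0.982334 − 1)×1000 = -17.666‰
α − 1 = ε/1000 = 0.0261
f^(α−1) = 0.14^(0.0261) = 0.949979
δ_res = (-17.666 + 1000) × 0.949979 − 1000 = 933.196 − 1000 = -66.80‰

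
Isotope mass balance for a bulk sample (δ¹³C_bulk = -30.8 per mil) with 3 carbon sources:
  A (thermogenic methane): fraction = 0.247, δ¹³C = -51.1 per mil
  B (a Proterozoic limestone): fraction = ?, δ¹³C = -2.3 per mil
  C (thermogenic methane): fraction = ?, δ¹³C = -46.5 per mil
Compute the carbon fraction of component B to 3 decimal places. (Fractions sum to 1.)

Let f_B and f_C be the unknown fractions; fractions sum to 1 so f_B + f_C = 0.753.
Mass balance: Σ fᵢ·δᵢ = δ_bulk ⇒ f_B·(-2.3) + f_C·(-46.5) = -30.8 − (-12.622) = -18.178
Substitute f_C = 0.753 − f_B:
f_B·(-2.3 − -46.5) = -18.178 − 0.753×(-46.5) = 16.836
f_B = 16.836 / 44.2 = 0.3809

0.381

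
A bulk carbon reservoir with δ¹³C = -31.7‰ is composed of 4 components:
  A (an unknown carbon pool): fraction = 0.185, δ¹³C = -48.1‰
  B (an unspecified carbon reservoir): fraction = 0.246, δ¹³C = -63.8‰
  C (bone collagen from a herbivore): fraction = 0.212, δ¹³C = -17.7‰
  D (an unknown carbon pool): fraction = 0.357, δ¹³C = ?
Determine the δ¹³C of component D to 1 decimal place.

-9.4‰

Isotope mass balance: δ_bulk = Σ fᵢ·δᵢ.
-31.7 = 0.185×(-48.1) + 0.246×(-63.8) + 0.212×(-17.7) + 0.357×δ_D
0.357·δ_D = -31.7 − (-28.346) = -3.354
δ_D = -3.354 / 0.357 = -9.40‰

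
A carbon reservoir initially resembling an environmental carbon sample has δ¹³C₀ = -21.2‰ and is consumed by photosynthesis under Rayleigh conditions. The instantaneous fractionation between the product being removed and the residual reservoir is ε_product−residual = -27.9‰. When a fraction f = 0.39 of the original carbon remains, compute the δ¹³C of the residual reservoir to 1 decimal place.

Rayleigh residual: δ_res = (δ₀ + 1000)·f^(α−1) − 1000
α = ε/1000 + 1 = 0.97210, so α − 1 = -0.02790
f^(α−1) = 0.39^(-0.02790) = 1.026619
δ_res = (-21.2 + 1000) × 1.026619 − 1000 = 1004.855 − 1000 = 4.85‰

4.9‰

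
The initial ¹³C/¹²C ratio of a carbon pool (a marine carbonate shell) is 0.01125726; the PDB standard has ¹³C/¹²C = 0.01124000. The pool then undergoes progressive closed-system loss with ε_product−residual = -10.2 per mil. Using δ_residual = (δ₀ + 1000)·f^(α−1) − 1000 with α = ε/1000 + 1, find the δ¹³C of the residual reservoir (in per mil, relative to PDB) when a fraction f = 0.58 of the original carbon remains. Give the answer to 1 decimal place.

7.1 per mil

δ₀ = (0.01125726/0.01124000 − 1)×1000 = (1.001536 − 1)×1000 = 1.536 per mil
α − 1 = ε/1000 = -0.0102
f^(α−1) = 0.58^(-0.0102) = 1.005572
δ_res = (1.536 + 1000) × 1.005572 − 1000 = 1007.116 − 1000 = 7.12 per mil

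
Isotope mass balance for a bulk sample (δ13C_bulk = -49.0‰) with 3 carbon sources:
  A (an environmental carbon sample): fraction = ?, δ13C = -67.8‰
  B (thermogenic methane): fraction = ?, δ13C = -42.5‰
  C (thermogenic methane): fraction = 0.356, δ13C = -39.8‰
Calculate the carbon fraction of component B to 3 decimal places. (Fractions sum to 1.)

0.349

Let f_B and f_A be the unknown fractions; fractions sum to 1 so f_B + f_A = 0.644.
Mass balance: Σ fᵢ·δᵢ = δ_bulk ⇒ f_B·(-42.5) + f_A·(-67.8) = -49.0 − (-14.169) = -34.831
Substitute f_A = 0.644 − f_B:
f_B·(-42.5 − -67.8) = -34.831 − 0.644×(-67.8) = 8.832
f_B = 8.832 / 25.3 = 0.3491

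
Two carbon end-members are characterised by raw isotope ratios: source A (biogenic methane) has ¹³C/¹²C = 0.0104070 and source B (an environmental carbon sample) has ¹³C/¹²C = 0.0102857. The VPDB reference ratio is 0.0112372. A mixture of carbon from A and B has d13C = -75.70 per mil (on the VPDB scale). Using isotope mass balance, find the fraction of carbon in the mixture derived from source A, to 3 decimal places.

δ_A = (0.0104070/0.0112372 − 1)×1000 = (0.926120 − 1)×1000 = -73.880 per mil
δ_B = (0.0102857/0.0112372 − 1)×1000 = (0.915326 − 1)×1000 = -84.674 per mil
f_A = (δ_mix − δ_B)/(δ_A − δ_B) = (-75.70 − (-84.674))/(-73.880 − (-84.674))
f_A = 8.974 / 10.795 = 0.8314

0.831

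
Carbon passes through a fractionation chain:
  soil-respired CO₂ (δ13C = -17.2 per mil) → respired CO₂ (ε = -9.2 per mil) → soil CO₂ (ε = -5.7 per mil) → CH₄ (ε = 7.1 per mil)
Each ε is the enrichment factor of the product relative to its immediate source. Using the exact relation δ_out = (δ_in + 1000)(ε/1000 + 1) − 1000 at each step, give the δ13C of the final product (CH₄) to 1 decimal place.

-24.9 per mil

step 1: δ = (-17.20 + 1000)·(-9.2/1000 + 1) − 1000 = -26.24 per mil
step 2: δ = (-26.24 + 1000)·(-5.7/1000 + 1) − 1000 = -31.79 per mil
step 3: δ = (-31.79 + 1000)·(7.1/1000 + 1) − 1000 = -24.92 per mil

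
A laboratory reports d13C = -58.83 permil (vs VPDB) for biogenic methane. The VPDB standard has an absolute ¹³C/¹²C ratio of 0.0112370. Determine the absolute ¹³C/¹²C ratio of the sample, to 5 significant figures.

0.010576

R_sample = R_standard × (d13C/1000 + 1)
R_sample = 0.0112370 × (-58.83/1000 + 1) = 0.0112370 × 0.941170
R_sample = 0.0105759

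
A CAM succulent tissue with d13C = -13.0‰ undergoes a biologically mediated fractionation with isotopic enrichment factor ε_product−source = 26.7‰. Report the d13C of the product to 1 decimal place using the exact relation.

To first order, δ_product ≈ δ_source + ε = 13.7‰.
Exactly, δ_product = (δ_source + 1000)·(ε/1000 + 1) − 1000.
δ_product = (-13.0 + 1000) × (26.7/1000 + 1) − 1000
δ_product = 13.35‰

13.4‰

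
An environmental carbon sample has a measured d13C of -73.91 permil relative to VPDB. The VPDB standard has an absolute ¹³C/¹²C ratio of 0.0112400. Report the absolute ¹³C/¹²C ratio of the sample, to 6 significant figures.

R_sample = R_standard × (d13C/1000 + 1)
R_sample = 0.0112400 × (-73.91/1000 + 1) = 0.0112400 × 0.926090
R_sample = 0.0104093

0.0104093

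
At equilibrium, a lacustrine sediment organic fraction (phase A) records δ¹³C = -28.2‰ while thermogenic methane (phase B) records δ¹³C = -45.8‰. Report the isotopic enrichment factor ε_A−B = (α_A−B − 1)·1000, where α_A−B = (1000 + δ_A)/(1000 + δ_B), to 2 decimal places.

α_A−B = (1000 + -28.2) / (1000 + -45.8) = 971.8 / 954.2 = 1.018445
ε_A−B = (1.018445 − 1) × 1000 = 18.445‰
(The approximation ε ≈ δ_A − δ_B would give 17.6‰.)

18.44‰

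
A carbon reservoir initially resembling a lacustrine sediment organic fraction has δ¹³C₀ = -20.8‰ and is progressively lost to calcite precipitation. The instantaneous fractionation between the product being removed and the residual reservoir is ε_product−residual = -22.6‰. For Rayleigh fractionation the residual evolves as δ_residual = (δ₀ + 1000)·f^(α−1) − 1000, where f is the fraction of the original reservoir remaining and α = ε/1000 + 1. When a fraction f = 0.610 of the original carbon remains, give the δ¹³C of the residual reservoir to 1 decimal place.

-9.8‰

Rayleigh residual: δ_res = (δ₀ + 1000)·f^(α−1) − 1000
α = ε/1000 + 1 = 0.97740, so α − 1 = -0.02260
f^(α−1) = 0.610^(-0.02260) = 1.011234
δ_res = (-20.8 + 1000) × 1.011234 − 1000 = 990.200 − 1000 = -9.80‰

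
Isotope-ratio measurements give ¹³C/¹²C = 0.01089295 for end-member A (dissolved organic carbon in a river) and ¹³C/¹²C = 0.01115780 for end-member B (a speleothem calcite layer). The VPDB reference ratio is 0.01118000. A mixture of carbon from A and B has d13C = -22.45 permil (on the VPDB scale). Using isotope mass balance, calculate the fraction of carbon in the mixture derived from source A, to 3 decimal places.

δ_A = (0.01089295/0.01118000 − 1)×1000 = (0.974325 − 1)×1000 = -25.675 permil
δ_B = (0.01115780/0.01118000 − 1)×1000 = (0.998014 − 1)×1000 = -1.986 permil
f_A = (δ_mix − δ_B)/(δ_A − δ_B) = (-22.45 − (-1.986))/(-25.675 − (-1.986))
f_A = -20.464 / -23.690 = 0.8639

0.864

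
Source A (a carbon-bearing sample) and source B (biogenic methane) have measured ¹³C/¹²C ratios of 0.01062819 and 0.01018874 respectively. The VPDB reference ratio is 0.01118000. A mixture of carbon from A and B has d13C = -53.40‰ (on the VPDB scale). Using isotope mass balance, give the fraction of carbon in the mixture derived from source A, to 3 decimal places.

0.897

δ_A = (0.01062819/0.01118000 − 1)×1000 = (0.950643 − 1)×1000 = -49.357‰
δ_B = (0.01018874/0.01118000 − 1)×1000 = (0.911336 − 1)×1000 = -88.664‰
f_A = (δ_mix − δ_B)/(δ_A − δ_B) = (-53.40 − (-88.664))/(-49.357 − (-88.664))
f_A = 35.264 / 39.307 = 0.8971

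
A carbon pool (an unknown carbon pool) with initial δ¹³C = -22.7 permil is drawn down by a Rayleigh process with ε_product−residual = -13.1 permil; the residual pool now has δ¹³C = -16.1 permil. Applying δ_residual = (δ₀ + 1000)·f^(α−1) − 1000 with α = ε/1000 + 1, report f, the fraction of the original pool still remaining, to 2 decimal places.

α − 1 = ε/1000 = -0.0131
(δ_res + 1000)/(δ₀ + 1000) = (-16.1 + 1000)/(-22.7 + 1000) = 983.9/977.3 = 1.006753
f = 1.006753^(1/-0.0131) = exp(ln(1.006753)/-0.0131) = exp(0.00673/-0.0131)
f = exp(-0.5138) = 0.5982

0.60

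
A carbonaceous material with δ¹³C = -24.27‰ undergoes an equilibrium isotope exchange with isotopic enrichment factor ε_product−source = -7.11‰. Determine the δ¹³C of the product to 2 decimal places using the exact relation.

-31.21‰

To first order, δ_product ≈ δ_source + ε = -31.38‰.
Exactly, δ_product = (δ_source + 1000)·(ε/1000 + 1) − 1000.
δ_product = (-24.27 + 1000) × (-7.11/1000 + 1) − 1000
δ_product = -31.207‰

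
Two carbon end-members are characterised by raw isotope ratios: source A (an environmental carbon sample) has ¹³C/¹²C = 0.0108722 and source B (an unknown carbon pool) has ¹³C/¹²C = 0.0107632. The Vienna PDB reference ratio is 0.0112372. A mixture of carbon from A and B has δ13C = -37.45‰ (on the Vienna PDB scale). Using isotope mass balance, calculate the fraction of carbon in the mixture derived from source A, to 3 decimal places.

0.488

δ_A = (0.0108722/0.0112372 − 1)×1000 = (0.967519 − 1)×1000 = -32.481‰
δ_B = (0.0107632/0.0112372 − 1)×1000 = (0.957819 − 1)×1000 = -42.181‰
f_A = (δ_mix − δ_B)/(δ_A − δ_B) = (-37.45 − (-42.181))/(-32.481 − (-42.181))
f_A = 4.731 / 9.700 = 0.4878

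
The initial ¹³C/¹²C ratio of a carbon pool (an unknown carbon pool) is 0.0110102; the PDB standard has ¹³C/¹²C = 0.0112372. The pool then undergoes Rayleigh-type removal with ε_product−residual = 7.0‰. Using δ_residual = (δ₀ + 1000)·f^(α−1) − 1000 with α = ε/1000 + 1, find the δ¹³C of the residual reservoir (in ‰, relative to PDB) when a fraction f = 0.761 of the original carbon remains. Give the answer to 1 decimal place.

-22.1‰

δ₀ = (0.0110102/0.0112372 − 1)×1000 = (0.979799 − 1)×1000 = -20.201‰
α − 1 = ε/1000 = 0.0070
f^(α−1) = 0.761^(0.0070) = 0.998090
δ_res = (-20.201 + 1000) × 0.998090 − 1000 = 977.928 − 1000 = -22.07‰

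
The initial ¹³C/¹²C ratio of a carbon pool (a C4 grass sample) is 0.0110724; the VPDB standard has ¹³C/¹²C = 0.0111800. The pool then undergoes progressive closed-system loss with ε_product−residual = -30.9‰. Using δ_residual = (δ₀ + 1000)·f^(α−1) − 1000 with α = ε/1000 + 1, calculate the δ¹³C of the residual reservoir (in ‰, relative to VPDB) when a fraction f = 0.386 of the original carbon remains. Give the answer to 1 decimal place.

δ₀ = (0.0110724/0.0111800 − 1)×1000 = (0.990376 − 1)×1000 = -9.624‰
α − 1 = ε/1000 = -0.0309
f^(α−1) = 0.386^(-0.0309) = 1.029851
δ_res = (-9.624 + 1000) × 1.029851 − 1000 = 1019.940 − 1000 = 19.94‰

19.9‰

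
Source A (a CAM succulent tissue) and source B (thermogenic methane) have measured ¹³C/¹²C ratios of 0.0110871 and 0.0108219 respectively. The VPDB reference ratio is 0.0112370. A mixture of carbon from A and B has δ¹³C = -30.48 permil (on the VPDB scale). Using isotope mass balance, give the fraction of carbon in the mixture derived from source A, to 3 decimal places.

δ_A = (0.0110871/0.0112370 − 1)×1000 = (0.986660 − 1)×1000 = -13.340 permil
δ_B = (0.0108219/0.0112370 − 1)×1000 = (0.963060 − 1)×1000 = -36.940 permil
f_A = (δ_mix − δ_B)/(δ_A − δ_B) = (-30.48 − (-36.940))/(-13.340 − (-36.940))
f_A = 6.460 / 23.601 = 0.2737

0.274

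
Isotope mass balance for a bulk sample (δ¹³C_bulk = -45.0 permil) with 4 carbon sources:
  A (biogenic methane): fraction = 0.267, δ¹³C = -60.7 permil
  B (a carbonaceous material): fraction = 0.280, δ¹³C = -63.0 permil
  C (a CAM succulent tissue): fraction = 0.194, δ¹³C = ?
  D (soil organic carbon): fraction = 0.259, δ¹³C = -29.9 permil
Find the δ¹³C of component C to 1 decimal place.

-17.6 permil

Isotope mass balance: δ_bulk = Σ fᵢ·δᵢ.
-45.0 = 0.267×(-60.7) + 0.280×(-63.0) + 0.194×δ_C + 0.259×(-29.9)
0.194·δ_C = -45.0 − (-41.591) = -3.409
δ_C = -3.409 / 0.194 = -17.57 permil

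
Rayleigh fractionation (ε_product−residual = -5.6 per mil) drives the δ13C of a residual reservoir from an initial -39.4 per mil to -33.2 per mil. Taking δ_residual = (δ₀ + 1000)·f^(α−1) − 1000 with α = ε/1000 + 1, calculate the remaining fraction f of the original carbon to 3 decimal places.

α − 1 = ε/1000 = -0.0056
(δ_res + 1000)/(δ₀ + 1000) = (-33.2 + 1000)/(-39.4 + 1000) = 966.8/960.6 = 1.006454
f = 1.006454^(1/-0.0056) = exp(ln(1.006454)/-0.0056) = exp(0.00643/-0.0056)
f = exp(-1.1488) = 0.3170

0.317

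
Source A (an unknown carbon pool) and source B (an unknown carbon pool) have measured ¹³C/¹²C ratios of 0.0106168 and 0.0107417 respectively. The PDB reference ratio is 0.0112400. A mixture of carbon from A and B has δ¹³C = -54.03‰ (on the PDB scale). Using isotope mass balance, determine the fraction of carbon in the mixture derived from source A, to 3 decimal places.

δ_A = (0.0106168/0.0112400 − 1)×1000 = (0.944555 − 1)×1000 = -55.445‰
δ_B = (0.0107417/0.0112400 − 1)×1000 = (0.955667 − 1)×1000 = -44.333‰
f_A = (δ_mix − δ_B)/(δ_A − δ_B) = (-54.03 − (-44.333))/(-55.445 − (-44.333))
f_A = -9.697 / -11.112 = 0.8727

0.873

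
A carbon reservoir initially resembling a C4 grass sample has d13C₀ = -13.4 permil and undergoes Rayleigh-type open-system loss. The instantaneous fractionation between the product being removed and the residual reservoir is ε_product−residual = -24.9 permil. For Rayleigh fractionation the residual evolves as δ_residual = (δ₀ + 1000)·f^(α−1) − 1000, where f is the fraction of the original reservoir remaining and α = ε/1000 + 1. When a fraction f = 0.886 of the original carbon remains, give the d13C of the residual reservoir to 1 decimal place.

Rayleigh residual: δ_res = (δ₀ + 1000)·f^(α−1) − 1000
α = ε/1000 + 1 = 0.97510, so α − 1 = -0.02490
f^(α−1) = 0.886^(-0.02490) = 1.003018
δ_res = (-13.4 + 1000) × 1.003018 − 1000 = 989.578 − 1000 = -10.42 permil

-10.4 permil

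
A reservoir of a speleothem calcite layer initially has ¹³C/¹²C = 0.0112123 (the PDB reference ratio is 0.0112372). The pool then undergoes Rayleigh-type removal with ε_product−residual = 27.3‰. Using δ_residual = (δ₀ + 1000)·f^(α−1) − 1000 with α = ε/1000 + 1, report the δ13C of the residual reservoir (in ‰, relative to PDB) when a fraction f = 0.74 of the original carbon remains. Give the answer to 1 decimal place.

-10.4‰

δ₀ = (0.0112123/0.0112372 − 1)×1000 = (0.997784 − 1)×1000 = -2.216‰
α − 1 = ε/1000 = 0.0273
f^(α−1) = 0.74^(0.0273) = 0.991814
δ_res = (-2.216 + 1000) × 0.991814 − 1000 = 989.616 − 1000 = -10.38‰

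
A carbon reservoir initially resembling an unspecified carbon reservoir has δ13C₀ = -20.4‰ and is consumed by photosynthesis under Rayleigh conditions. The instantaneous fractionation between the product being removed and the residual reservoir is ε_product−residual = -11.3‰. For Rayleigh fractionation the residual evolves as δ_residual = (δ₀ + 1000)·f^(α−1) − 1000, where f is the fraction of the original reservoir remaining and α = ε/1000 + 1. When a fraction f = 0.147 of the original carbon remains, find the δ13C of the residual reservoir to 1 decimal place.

1.1‰

Rayleigh residual: δ_res = (δ₀ + 1000)·f^(α−1) − 1000
α = ε/1000 + 1 = 0.98870, so α − 1 = -0.01130
f^(α−1) = 0.147^(-0.01130) = 1.021902
δ_res = (-20.4 + 1000) × 1.021902 − 1000 = 1001.055 − 1000 = 1.06‰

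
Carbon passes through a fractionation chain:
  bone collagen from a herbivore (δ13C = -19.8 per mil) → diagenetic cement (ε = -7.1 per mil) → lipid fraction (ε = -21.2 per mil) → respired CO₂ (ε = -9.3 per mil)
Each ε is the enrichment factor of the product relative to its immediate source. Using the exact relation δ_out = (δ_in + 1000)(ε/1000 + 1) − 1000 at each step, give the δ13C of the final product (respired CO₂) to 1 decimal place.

step 1: δ = (-19.80 + 1000)·(-7.1/1000 + 1) − 1000 = -26.76 per mil
step 2: δ = (-26.76 + 1000)·(-21.2/1000 + 1) − 1000 = -47.39 per mil
step 3: δ = (-47.39 + 1000)·(-9.3/1000 + 1) − 1000 = -56.25 per mil

-56.3 per mil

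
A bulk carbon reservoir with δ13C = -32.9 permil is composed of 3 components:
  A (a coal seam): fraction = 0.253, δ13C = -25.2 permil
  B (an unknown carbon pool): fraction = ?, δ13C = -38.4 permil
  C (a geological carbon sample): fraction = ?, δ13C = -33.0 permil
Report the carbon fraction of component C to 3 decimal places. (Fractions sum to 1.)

0.400

Let f_C and f_B be the unknown fractions; fractions sum to 1 so f_C + f_B = 0.747.
Mass balance: Σ fᵢ·δᵢ = δ_bulk ⇒ f_C·(-33.0) + f_B·(-38.4) = -32.9 − (-6.376) = -26.524
Substitute f_B = 0.747 − f_C:
f_C·(-33.0 − -38.4) = -26.524 − 0.747×(-38.4) = 2.160
f_C = 2.160 / 5.4 = 0.4001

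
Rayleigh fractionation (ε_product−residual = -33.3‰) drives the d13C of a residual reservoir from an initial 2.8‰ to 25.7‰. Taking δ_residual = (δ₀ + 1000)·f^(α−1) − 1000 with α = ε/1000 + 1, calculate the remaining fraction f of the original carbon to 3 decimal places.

α − 1 = ε/1000 = -0.0333
(δ_res + 1000)/(δ₀ + 1000) = (25.7 + 1000)/(2.8 + 1000) = 1025.7/1002.8 = 1.022836
f = 1.022836^(1/-0.0333) = exp(ln(1.022836)/-0.0333) = exp(0.02258/-0.0333)
f = exp(-0.6781) = 0.5076

0.508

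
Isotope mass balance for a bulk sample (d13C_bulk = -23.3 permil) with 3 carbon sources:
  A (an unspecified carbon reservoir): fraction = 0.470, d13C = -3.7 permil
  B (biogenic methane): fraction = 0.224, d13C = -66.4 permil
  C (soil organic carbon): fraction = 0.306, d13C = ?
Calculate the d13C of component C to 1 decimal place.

Isotope mass balance: δ_bulk = Σ fᵢ·δᵢ.
-23.3 = 0.470×(-3.7) + 0.224×(-66.4) + 0.306×δ_C
0.306·δ_C = -23.3 − (-16.613) = -6.687
δ_C = -6.687 / 0.306 = -21.85 permil

-21.9 permil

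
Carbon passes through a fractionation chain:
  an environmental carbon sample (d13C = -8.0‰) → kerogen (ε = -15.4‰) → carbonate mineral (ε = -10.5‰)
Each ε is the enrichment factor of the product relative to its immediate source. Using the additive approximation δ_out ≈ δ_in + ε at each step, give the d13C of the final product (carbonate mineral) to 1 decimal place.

step 1: δ ≈ -8.0 + (-15.4) = -23.4‰
step 2: δ ≈ -23.4 + (-10.5) = -33.9‰

-33.9‰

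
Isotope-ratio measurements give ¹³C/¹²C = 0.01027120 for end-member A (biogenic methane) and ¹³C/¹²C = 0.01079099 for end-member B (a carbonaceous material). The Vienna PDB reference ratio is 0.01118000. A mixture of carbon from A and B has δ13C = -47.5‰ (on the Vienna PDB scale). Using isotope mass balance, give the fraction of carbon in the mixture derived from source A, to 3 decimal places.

δ_A = (0.01027120/0.01118000 − 1)×1000 = (0.918712 − 1)×1000 = -81.288‰
δ_B = (0.01079099/0.01118000 − 1)×1000 = (0.965205 − 1)×1000 = -34.795‰
f_A = (δ_mix − δ_B)/(δ_A − δ_B) = (-47.5 − (-34.795))/(-81.288 − (-34.795))
f_A = -12.705 / -46.493 = 0.2733

0.273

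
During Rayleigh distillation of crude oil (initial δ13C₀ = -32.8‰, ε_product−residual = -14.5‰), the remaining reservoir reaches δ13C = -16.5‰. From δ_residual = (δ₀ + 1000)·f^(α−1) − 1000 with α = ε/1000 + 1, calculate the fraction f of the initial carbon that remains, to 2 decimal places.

α − 1 = ε/1000 = -0.0145
(δ_res + 1000)/(δ₀ + 1000) = (-16.5 + 1000)/(-32.8 + 1000) = 983.5/967.2 = 1.016853
f = 1.016853^(1/-0.0145) = exp(ln(1.016853)/-0.0145) = exp(0.01671/-0.0145)
f = exp(-1.1526) = 0.3158

0.32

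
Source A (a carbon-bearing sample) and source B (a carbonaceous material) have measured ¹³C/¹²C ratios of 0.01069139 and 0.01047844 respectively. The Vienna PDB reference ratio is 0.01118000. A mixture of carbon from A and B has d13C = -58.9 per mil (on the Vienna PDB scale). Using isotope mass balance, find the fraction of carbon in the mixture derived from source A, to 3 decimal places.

0.202

δ_A = (0.01069139/0.01118000 − 1)×1000 = (0.956296 − 1)×1000 = -43.704 per mil
δ_B = (0.01047844/0.01118000 − 1)×1000 = (0.937249 − 1)×1000 = -62.751 per mil
f_A = (δ_mix − δ_B)/(δ_A − δ_B) = (-58.9 − (-62.751))/(-43.704 − (-62.751))
f_A = 3.851 / 19.047 = 0.2022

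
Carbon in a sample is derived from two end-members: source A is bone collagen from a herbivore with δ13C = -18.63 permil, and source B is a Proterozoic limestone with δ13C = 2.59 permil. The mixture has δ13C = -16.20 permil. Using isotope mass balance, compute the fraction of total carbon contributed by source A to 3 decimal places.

0.885

δ_mix = f_A·δ_A + (1 − f_A)·δ_B  ⇒  f_A = (δ_mix − δ_B)/(δ_A − δ_B)
f_A = (-16.20 − (2.59)) / (-18.63 − (2.59))
f_A = -18.79 / -21.22 = 0.8855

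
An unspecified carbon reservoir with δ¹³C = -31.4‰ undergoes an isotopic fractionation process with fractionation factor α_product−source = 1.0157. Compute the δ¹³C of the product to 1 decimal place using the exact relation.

δ_product = (δ_source + 1000)·α − 1000
δ_product = (-31.4 + 1000) × 1.0157 − 1000
δ_product = 983.807 − 1000 = -16.19‰

-16.2‰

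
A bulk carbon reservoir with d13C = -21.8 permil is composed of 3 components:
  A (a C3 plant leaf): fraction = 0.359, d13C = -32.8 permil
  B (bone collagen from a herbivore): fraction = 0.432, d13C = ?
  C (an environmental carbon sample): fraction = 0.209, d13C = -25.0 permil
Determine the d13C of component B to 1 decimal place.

-11.1 permil

Isotope mass balance: δ_bulk = Σ fᵢ·δᵢ.
-21.8 = 0.359×(-32.8) + 0.432×δ_B + 0.209×(-25.0)
0.432·δ_B = -21.8 − (-17.000) = -4.800
δ_B = -4.800 / 0.432 = -11.11 permil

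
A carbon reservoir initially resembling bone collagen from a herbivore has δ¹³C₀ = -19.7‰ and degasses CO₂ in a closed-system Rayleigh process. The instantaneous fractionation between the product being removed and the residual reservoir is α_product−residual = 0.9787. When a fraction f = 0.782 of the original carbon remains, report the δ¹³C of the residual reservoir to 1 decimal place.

-14.6‰

Rayleigh residual: δ_res = (δ₀ + 1000)·f^(α−1) − 1000
α − 1 = -0.02130
f^(α−1) = 0.782^(-0.02130) = 1.005251
δ_res = (-19.7 + 1000) × 1.005251 − 1000 = 985.448 − 1000 = -14.55‰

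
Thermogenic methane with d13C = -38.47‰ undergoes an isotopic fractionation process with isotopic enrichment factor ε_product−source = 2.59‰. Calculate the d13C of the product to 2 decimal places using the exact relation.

-35.98‰

Exactly, δ_product = (δ_source + 1000)·(ε/1000 + 1) − 1000.
δ_product = (-38.47 + 1000) × (2.59/1000 + 1) − 1000
δ_product = -35.980‰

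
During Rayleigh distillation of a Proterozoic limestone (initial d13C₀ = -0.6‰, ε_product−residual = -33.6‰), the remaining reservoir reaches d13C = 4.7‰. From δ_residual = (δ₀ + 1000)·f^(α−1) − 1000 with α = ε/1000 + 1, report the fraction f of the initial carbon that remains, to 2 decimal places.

0.85

α − 1 = ε/1000 = -0.0336
(δ_res + 1000)/(δ₀ + 1000) = (4.7 + 1000)/(-0.6 + 1000) = 1004.7/999.4 = 1.005303
f = 1.005303^(1/-0.0336) = exp(ln(1.005303)/-0.0336) = exp(0.00529/-0.0336)
f = exp(-0.1574) = 0.8543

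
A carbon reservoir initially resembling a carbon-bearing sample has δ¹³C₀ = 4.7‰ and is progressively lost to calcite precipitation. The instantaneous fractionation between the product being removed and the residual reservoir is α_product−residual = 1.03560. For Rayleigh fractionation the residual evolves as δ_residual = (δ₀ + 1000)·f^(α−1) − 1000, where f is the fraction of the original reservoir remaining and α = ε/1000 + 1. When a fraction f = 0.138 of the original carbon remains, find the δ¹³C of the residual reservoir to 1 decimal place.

-63.7‰

Rayleigh residual: δ_res = (δ₀ + 1000)·f^(α−1) − 1000
α − 1 = 0.03560
f^(α−1) = 0.138^(0.03560) = 0.931922
δ_res = (4.7 + 1000) × 0.931922 − 1000 = 936.302 − 1000 = -63.70‰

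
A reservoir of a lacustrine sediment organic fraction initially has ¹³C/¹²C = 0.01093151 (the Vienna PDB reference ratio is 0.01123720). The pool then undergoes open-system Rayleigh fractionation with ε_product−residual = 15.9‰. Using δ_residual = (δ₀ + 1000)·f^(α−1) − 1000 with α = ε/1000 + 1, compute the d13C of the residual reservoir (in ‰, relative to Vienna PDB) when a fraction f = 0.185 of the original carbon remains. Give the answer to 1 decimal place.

δ₀ = (0.01093151/0.01123720 − 1)×1000 = (0.972797 − 1)×1000 = -27.203‰
α − 1 = ε/1000 = 0.0159
f^(α−1) = 0.185^(0.0159) = 0.973527
δ_res = (-27.203 + 1000) × 0.973527 − 1000 = 947.044 − 1000 = -52.96‰

-53.0‰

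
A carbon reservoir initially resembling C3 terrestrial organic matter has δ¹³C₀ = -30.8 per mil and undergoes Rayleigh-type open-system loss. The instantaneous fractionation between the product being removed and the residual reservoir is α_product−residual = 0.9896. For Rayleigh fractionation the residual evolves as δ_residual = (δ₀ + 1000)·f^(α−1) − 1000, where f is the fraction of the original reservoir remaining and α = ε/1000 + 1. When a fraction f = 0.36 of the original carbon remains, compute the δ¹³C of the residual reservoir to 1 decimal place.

Rayleigh residual: δ_res = (δ₀ + 1000)·f^(α−1) − 1000
α − 1 = -0.01040
f^(α−1) = 0.36^(-0.01040) = 1.010682
δ_res = (-30.8 + 1000) × 1.010682 − 1000 = 979.553 − 1000 = -20.45 per mil

-20.4 per mil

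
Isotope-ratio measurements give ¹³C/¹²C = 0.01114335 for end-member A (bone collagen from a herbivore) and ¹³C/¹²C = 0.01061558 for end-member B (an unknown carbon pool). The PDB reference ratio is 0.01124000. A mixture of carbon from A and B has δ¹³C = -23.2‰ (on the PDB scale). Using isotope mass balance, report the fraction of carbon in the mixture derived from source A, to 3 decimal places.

δ_A = (0.01114335/0.01124000 − 1)×1000 = (0.991401 − 1)×1000 = -8.599‰
δ_B = (0.01061558/0.01124000 − 1)×1000 = (0.944447 − 1)×1000 = -55.553‰
f_A = (δ_mix − δ_B)/(δ_A − δ_B) = (-23.2 − (-55.553))/(-8.599 − (-55.553))
f_A = 32.353 / 46.955 = 0.6890

0.689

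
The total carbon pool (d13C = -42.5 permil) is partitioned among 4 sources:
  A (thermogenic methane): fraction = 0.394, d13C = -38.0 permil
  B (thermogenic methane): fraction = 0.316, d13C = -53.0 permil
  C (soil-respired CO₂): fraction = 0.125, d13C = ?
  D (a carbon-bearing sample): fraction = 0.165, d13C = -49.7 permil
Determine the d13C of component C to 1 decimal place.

-20.6 permil

Isotope mass balance: δ_bulk = Σ fᵢ·δᵢ.
-42.5 = 0.394×(-38.0) + 0.316×(-53.0) + 0.125×δ_C + 0.165×(-49.7)
0.125·δ_C = -42.5 − (-39.921) = -2.579
δ_C = -2.579 / 0.125 = -20.64 permil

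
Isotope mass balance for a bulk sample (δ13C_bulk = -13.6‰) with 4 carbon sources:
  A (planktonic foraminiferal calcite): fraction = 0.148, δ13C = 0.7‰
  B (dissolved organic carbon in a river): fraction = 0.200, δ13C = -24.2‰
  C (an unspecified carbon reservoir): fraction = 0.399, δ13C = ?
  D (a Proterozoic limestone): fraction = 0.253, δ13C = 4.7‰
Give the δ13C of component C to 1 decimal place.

Isotope mass balance: δ_bulk = Σ fᵢ·δᵢ.
-13.6 = 0.148×(0.7) + 0.200×(-24.2) + 0.399×δ_C + 0.253×(4.7)
0.399·δ_C = -13.6 − (-3.547) = -10.053
δ_C = -10.053 / 0.399 = -25.19‰

-25.2‰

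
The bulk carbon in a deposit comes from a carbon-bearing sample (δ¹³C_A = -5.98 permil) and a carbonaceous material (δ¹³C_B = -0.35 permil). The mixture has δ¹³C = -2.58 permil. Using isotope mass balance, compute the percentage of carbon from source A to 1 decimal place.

δ_mix = f_A·δ_A + (1 − f_A)·δ_B  ⇒  f_A = (δ_mix − δ_B)/(δ_A − δ_B)
f_A = (-2.58 − (-0.35)) / (-5.98 − (-0.35))
f_A = -2.23 / -5.63 = 0.3961

39.6%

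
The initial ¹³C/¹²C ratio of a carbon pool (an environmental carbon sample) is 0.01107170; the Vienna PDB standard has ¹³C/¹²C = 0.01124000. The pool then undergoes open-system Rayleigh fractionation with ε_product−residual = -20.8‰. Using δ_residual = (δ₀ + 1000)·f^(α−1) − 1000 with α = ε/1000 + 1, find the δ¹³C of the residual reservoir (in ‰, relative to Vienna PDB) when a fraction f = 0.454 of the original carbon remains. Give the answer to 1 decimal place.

1.3‰

δ₀ = (0.01107170/0.01124000 − 1)×1000 = (0.985027 − 1)×1000 = -14.973‰
α − 1 = ε/1000 = -0.0208
f^(α−1) = 0.454^(-0.0208) = 1.016561
δ_res = (-14.973 + 1000) × 1.016561 − 1000 = 1001.339 − 1000 = 1.34‰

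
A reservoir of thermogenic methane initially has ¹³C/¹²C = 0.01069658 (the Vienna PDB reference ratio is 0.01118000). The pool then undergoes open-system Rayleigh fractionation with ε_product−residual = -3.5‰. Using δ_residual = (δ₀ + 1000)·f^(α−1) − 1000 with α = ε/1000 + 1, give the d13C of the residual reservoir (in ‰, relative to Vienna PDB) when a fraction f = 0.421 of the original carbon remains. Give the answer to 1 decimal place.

-40.3‰

δ₀ = (0.01069658/0.01118000 − 1)×1000 = (0.956760 − 1)×1000 = -43.240‰
α − 1 = ε/1000 = -0.0035
f^(α−1) = 0.421^(-0.0035) = 1.003033
δ_res = (-43.240 + 1000) × 1.003033 − 1000 = 959.662 − 1000 = -40.34‰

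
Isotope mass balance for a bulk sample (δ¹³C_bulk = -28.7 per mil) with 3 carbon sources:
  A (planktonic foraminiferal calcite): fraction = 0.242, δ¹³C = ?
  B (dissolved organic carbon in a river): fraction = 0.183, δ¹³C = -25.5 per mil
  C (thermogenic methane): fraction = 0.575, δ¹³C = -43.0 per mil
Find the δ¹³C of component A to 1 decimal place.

Isotope mass balance: δ_bulk = Σ fᵢ·δᵢ.
-28.7 = 0.242×δ_A + 0.183×(-25.5) + 0.575×(-43.0)
0.242·δ_A = -28.7 − (-29.391) = 0.691
δ_A = 0.691 / 0.242 = 2.86 per mil

2.9 per mil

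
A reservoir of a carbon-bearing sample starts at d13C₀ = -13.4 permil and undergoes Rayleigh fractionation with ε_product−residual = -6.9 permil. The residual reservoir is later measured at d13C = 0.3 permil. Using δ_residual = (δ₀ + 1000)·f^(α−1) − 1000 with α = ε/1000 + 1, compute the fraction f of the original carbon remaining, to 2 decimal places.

0.14

α − 1 = ε/1000 = -0.0069
(δ_res + 1000)/(δ₀ + 1000) = (0.3 + 1000)/(-13.4 + 1000) = 1000.3/986.6 = 1.013886
f = 1.013886^(1/-0.0069) = exp(ln(1.013886)/-0.0069) = exp(0.01379/-0.0069)
f = exp(-1.9986) = 0.1355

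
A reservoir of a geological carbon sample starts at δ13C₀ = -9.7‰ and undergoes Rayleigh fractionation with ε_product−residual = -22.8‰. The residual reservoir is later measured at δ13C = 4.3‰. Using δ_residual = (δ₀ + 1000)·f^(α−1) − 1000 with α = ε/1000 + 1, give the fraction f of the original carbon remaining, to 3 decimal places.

α − 1 = ε/1000 = -0.0228
(δ_res + 1000)/(δ₀ + 1000) = (4.3 + 1000)/(-9.7 + 1000) = 1004.3/990.3 = 1.014137
f = 1.014137^(1/-0.0228) = exp(ln(1.014137)/-0.0228) = exp(0.01404/-0.0228)
f = exp(-0.6157) = 0.5403

0.540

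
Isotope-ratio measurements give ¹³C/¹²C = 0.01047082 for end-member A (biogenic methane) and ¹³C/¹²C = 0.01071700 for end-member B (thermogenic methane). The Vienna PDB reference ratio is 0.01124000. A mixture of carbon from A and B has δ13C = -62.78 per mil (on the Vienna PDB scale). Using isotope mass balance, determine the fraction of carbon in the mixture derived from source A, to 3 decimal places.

δ_A = (0.01047082/0.01124000 − 1)×1000 = (0.931568 − 1)×1000 = -68.432 per mil
δ_B = (0.01071700/0.01124000 − 1)×1000 = (0.953470 − 1)×1000 = -46.530 per mil
f_A = (δ_mix − δ_B)/(δ_A − δ_B) = (-62.78 − (-46.530))/(-68.432 − (-46.530))
f_A = -16.250 / -21.902 = 0.7419

0.742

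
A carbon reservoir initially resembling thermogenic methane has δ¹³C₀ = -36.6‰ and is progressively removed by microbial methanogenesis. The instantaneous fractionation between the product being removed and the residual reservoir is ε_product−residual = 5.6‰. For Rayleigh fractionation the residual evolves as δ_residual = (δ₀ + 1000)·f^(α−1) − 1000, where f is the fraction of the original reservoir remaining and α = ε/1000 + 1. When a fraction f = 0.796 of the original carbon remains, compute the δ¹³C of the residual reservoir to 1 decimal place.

-37.8‰

Rayleigh residual: δ_res = (δ₀ + 1000)·f^(α−1) − 1000
α = ε/1000 + 1 = 1.00560, so α − 1 = 0.00560
f^(α−1) = 0.796^(0.00560) = 0.998723
δ_res = (-36.6 + 1000) × 0.998723 − 1000 = 962.170 − 1000 = -37.83‰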